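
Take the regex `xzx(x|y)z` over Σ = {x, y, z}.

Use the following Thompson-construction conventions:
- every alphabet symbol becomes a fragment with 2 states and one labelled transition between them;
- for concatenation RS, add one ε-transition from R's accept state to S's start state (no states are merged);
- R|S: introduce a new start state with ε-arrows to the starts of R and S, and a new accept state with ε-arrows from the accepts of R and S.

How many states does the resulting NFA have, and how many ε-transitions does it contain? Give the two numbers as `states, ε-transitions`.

By structural recursion:
Each of the 6 symbol leaves contributes 2 states and 0 ε-transitions.
  x|y — 6 states, 4 ε-transitions
  xzx(x|y)z — 14 states, 8 ε-transitions

14, 8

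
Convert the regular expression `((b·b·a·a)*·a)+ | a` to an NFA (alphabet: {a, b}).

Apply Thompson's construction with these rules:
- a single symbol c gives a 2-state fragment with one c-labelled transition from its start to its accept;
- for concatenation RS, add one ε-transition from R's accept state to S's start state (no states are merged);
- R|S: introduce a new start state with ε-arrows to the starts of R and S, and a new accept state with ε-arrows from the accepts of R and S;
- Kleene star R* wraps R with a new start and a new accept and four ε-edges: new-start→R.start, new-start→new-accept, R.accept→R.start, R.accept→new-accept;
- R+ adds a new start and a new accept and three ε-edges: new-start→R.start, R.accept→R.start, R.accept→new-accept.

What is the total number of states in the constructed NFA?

18

Per subexpression:
Each of the 6 symbol leaves contributes a 2-state fragment.
  b·b·a·a : 8 states
  (b·b·a·a)* : 10 states
  (b·b·a·a)*·a : 12 states
  ((b·b·a·a)*·a)+ : 14 states
  ((b·b·a·a)*·a)+ | a : 18 states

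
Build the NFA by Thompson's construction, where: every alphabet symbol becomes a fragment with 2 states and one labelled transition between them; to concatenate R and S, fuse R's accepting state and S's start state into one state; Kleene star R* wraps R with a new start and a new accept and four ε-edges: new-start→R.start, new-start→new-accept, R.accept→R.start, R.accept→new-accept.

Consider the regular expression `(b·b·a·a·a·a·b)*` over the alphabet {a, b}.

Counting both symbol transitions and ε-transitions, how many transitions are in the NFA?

11

Bottom-up over the parse tree:
Each of the 7 symbol leaves contributes 1 transition (1 symbol, 0 ε).
  b·b·a·a·a·a·b = 7 transitions (7 symbol, 0 ε)
  (b·b·a·a·a·a·b)* = 11 transitions (7 symbol, 4 ε)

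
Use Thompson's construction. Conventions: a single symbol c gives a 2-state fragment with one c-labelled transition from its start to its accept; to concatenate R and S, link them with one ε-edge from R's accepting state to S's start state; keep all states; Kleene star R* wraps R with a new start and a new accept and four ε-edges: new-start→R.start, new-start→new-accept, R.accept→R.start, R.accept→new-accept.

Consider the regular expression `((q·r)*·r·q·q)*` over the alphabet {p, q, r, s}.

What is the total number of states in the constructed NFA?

By structural recursion:
Each of the 5 symbol leaves contributes a 2-state fragment.
  q·r = 4 states
  (q·r)* = 6 states
  (q·r)*·r·q·q = 12 states
  ((q·r)*·r·q·q)* = 14 states

14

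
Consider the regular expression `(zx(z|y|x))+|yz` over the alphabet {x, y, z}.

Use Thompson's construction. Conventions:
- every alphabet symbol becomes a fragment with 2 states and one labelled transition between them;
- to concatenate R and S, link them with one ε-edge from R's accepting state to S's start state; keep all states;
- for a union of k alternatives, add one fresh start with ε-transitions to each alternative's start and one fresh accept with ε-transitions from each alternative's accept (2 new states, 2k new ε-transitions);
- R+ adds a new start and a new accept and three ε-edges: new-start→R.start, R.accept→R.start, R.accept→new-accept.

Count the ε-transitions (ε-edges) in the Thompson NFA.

16

Per subexpression:
Each of the 7 symbol leaves contributes 0 ε-transitions.
  z|y|x — 6 ε-transitions
  zx(z|y|x) — 8 ε-transitions
  (zx(z|y|x))+ — 11 ε-transitions
  yz — 1 ε-transition
  (zx(z|y|x))+|yz — 16 ε-transitions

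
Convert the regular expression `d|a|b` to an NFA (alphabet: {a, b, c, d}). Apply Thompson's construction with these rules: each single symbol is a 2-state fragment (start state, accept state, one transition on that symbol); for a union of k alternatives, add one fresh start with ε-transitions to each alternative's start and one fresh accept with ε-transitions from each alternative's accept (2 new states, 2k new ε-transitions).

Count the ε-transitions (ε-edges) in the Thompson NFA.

6

By structural recursion:
Each of the 3 symbol leaves contributes 0 ε-transitions.
  d|a|b : 6 ε-transitions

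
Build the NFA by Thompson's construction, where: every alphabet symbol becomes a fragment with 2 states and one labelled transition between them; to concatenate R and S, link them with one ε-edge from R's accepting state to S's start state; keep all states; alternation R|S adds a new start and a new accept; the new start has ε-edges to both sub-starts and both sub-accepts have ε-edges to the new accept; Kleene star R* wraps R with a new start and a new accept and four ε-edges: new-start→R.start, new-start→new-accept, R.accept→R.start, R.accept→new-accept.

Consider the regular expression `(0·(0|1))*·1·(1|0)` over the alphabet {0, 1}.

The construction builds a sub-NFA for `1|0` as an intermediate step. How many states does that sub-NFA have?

6

Fragment for `1|0`:
Each of the 2 symbol leaves contributes a 2-state fragment.
  1|0 — 6 states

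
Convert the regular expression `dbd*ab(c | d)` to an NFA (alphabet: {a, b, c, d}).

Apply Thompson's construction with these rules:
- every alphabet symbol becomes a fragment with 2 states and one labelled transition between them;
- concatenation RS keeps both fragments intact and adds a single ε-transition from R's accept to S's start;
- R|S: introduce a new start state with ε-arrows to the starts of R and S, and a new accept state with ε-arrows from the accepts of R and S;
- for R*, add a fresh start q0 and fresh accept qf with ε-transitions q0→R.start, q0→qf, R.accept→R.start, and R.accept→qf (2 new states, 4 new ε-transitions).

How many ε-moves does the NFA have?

13

By structural recursion:
Each of the 7 symbol leaves contributes 0 ε-transitions.
  d* : 4 ε-transitions
  c | d : 4 ε-transitions
  dbd*ab(c | d) : 13 ε-transitions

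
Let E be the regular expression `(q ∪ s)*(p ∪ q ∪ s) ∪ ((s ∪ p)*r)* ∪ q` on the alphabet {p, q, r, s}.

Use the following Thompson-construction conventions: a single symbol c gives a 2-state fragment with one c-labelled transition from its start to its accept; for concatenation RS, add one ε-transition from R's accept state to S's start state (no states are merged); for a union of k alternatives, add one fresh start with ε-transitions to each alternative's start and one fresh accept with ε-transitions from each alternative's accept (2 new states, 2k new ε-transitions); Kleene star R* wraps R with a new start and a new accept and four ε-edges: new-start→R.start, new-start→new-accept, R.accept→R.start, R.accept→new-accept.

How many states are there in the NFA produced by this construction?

32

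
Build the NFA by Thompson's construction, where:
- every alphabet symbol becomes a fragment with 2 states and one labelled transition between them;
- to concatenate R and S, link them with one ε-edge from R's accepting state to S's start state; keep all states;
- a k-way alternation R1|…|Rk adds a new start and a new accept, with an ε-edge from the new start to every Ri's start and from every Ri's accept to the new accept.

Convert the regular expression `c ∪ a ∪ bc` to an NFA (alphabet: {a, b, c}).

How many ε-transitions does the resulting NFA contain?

7

Recursing over subexpressions:
Each of the 4 symbol leaves contributes 0 ε-transitions.
  bc → 1 ε-transition
  c ∪ a ∪ bc → 7 ε-transitions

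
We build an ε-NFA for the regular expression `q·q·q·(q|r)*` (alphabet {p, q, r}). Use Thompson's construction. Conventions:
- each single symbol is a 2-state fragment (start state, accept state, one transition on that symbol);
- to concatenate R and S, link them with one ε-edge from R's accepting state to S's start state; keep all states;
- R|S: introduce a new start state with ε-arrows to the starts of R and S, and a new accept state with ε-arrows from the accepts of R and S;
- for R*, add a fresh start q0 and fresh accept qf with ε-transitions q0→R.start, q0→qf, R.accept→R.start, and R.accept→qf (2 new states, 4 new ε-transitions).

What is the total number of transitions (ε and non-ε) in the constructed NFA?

Recursing over subexpressions:
Each of the 5 symbol leaves contributes 1 transition (1 symbol, 0 ε).
  q|r — 6 transitions (2 symbol, 4 ε)
  (q|r)* — 10 transitions (2 symbol, 8 ε)
  q·q·q·(q|r)* — 16 transitions (5 symbol, 11 ε)

16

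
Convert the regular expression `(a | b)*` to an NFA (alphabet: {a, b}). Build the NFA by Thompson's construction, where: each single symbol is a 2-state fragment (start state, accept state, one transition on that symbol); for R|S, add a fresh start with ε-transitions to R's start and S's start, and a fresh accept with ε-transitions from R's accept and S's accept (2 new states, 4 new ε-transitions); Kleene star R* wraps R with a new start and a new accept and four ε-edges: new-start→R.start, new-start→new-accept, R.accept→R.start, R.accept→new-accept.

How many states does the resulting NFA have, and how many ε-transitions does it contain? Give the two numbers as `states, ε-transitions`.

8, 8

Building bottom-up:
Each of the 2 symbol leaves contributes 2 states and 0 ε-transitions.
  a | b → 6 states, 4 ε-transitions
  (a | b)* → 8 states, 8 ε-transitions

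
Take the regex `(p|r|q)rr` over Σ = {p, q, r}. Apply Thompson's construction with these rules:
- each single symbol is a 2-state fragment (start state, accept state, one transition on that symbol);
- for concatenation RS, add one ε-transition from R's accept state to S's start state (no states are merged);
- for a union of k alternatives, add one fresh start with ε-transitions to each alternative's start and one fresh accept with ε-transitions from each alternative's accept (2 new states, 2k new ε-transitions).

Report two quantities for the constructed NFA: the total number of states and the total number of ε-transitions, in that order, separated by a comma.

12, 8

Building bottom-up:
Each of the 5 symbol leaves contributes 2 states and 0 ε-transitions.
  p|r|q = 8 states, 6 ε-transitions
  (p|r|q)rr = 12 states, 8 ε-transitions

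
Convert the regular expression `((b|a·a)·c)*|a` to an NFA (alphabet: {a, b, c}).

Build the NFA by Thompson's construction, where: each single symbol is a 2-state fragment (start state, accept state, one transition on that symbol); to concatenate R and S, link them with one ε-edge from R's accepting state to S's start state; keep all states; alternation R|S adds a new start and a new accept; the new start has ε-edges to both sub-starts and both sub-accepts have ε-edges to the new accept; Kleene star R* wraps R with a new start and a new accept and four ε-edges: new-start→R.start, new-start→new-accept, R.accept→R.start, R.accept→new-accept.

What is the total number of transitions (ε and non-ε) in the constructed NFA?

Building bottom-up:
Each of the 5 symbol leaves contributes 1 transition (1 symbol, 0 ε).
  a·a = 3 transitions (2 symbol, 1 ε)
  b|a·a = 8 transitions (3 symbol, 5 ε)
  (b|a·a)·c = 10 transitions (4 symbol, 6 ε)
  ((b|a·a)·c)* = 14 transitions (4 symbol, 10 ε)
  ((b|a·a)·c)*|a = 19 transitions (5 symbol, 14 ε)

19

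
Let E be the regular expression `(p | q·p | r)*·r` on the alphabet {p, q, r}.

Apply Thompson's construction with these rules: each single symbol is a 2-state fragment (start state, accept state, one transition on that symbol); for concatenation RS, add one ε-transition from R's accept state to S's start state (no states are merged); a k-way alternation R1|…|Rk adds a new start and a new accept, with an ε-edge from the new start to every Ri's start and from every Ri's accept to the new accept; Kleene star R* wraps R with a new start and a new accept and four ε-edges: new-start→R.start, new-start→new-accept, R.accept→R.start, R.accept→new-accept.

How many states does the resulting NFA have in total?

14

Bottom-up over the parse tree:
Each of the 5 symbol leaves contributes a 2-state fragment.
  q·p : 4 states
  p | q·p | r : 10 states
  (p | q·p | r)* : 12 states
  (p | q·p | r)*·r : 14 states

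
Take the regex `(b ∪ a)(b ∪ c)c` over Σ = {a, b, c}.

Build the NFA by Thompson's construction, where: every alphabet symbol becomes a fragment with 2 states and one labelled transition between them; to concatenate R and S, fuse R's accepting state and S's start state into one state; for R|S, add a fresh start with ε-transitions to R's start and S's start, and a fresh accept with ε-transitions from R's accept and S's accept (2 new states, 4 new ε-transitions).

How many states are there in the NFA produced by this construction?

12

Building bottom-up:
Each of the 5 symbol leaves contributes a 2-state fragment.
  b ∪ a → 6 states
  b ∪ c → 6 states
  (b ∪ a)(b ∪ c)c → 12 states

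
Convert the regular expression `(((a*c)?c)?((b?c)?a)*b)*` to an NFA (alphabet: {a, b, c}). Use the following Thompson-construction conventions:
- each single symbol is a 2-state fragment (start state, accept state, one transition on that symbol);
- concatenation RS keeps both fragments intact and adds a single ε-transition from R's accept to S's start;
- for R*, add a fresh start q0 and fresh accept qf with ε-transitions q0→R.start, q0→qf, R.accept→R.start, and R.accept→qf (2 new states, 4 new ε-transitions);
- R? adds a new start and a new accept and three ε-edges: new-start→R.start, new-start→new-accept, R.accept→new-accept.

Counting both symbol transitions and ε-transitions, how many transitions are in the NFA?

37

By structural recursion:
Each of the 7 symbol leaves contributes 1 transition (1 symbol, 0 ε).
  a* : 5 transitions (1 symbol, 4 ε)
  a*c : 7 transitions (2 symbol, 5 ε)
  (a*c)? : 10 transitions (2 symbol, 8 ε)
  (a*c)?c : 12 transitions (3 symbol, 9 ε)
  ((a*c)?c)? : 15 transitions (3 symbol, 12 ε)
  b? : 4 transitions (1 symbol, 3 ε)
  b?c : 6 transitions (2 symbol, 4 ε)
  (b?c)? : 9 transitions (2 symbol, 7 ε)
  (b?c)?a : 11 transitions (3 symbol, 8 ε)
  ((b?c)?a)* : 15 transitions (3 symbol, 12 ε)
  ((a*c)?c)?((b?c)?a)*b : 33 transitions (7 symbol, 26 ε)
  (((a*c)?c)?((b?c)?a)*b)* : 37 transitions (7 symbol, 30 ε)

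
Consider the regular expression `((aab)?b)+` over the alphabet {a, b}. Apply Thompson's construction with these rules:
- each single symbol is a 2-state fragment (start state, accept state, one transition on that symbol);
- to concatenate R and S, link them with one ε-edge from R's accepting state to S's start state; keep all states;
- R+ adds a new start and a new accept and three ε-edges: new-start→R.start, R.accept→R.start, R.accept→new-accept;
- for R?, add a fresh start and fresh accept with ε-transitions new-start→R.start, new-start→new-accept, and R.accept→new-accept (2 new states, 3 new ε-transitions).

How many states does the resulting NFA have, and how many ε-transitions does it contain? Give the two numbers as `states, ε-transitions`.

12, 9

Per subexpression:
Each of the 4 symbol leaves contributes 2 states and 0 ε-transitions.
  aab : 6 states, 2 ε-transitions
  (aab)? : 8 states, 5 ε-transitions
  (aab)?b : 10 states, 6 ε-transitions
  ((aab)?b)+ : 12 states, 9 ε-transitions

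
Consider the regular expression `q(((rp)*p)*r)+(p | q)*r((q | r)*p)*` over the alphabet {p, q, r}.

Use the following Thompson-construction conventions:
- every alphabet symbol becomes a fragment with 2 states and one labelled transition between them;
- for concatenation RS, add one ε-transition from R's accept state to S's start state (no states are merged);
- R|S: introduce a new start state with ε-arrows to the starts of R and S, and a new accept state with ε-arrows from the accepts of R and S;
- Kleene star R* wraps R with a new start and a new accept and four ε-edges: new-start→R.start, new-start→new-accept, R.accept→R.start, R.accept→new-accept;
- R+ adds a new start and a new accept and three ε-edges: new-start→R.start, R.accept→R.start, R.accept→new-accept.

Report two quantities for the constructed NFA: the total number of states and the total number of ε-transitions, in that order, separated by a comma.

38, 39

Per subexpression:
Each of the 11 symbol leaves contributes 2 states and 0 ε-transitions.
  rp — 4 states, 1 ε-transition
  (rp)* — 6 states, 5 ε-transitions
  (rp)*p — 8 states, 6 ε-transitions
  ((rp)*p)* — 10 states, 10 ε-transitions
  ((rp)*p)*r — 12 states, 11 ε-transitions
  (((rp)*p)*r)+ — 14 states, 14 ε-transitions
  p | q — 6 states, 4 ε-transitions
  (p | q)* — 8 states, 8 ε-transitions
  q | r — 6 states, 4 ε-transitions
  (q | r)* — 8 states, 8 ε-transitions
  (q | r)*p — 10 states, 9 ε-transitions
  ((q | r)*p)* — 12 states, 13 ε-transitions
  q(((rp)*p)*r)+(p | q)*r((q | r)*p)* — 38 states, 39 ε-transitions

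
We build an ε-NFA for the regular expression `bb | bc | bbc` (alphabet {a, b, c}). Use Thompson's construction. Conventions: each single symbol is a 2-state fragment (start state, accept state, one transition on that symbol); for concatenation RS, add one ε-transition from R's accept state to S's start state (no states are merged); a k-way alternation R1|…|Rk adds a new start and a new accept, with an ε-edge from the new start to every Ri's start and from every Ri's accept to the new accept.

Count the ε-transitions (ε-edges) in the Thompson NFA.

Bottom-up over the parse tree:
Each of the 7 symbol leaves contributes 0 ε-transitions.
  bb → 1 ε-transition
  bc → 1 ε-transition
  bbc → 2 ε-transitions
  bb | bc | bbc → 10 ε-transitions

10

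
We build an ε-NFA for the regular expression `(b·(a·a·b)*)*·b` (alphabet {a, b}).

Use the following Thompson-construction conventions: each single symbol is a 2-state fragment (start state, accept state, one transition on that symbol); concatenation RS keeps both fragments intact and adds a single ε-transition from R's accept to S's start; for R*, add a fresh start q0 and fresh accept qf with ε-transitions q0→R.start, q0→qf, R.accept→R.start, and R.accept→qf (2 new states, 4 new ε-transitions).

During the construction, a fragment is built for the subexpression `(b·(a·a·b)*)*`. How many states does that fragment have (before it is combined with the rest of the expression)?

12

Fragment for `(b·(a·a·b)*)*`:
Each of the 4 symbol leaves contributes a 2-state fragment.
  a·a·b : 6 states
  (a·a·b)* : 8 states
  b·(a·a·b)* : 10 states
  (b·(a·a·b)*)* : 12 states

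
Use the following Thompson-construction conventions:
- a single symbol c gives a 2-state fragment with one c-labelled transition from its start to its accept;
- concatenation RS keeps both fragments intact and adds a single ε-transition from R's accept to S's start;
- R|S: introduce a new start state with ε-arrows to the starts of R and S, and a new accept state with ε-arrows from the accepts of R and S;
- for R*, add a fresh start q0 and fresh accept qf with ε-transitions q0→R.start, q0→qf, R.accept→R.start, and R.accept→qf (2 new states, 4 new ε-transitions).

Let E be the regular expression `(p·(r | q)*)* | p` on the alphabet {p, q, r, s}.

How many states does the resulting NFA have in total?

Building bottom-up:
Each of the 4 symbol leaves contributes a 2-state fragment.
  r | q = 6 states
  (r | q)* = 8 states
  p·(r | q)* = 10 states
  (p·(r | q)*)* = 12 states
  (p·(r | q)*)* | p = 16 states

16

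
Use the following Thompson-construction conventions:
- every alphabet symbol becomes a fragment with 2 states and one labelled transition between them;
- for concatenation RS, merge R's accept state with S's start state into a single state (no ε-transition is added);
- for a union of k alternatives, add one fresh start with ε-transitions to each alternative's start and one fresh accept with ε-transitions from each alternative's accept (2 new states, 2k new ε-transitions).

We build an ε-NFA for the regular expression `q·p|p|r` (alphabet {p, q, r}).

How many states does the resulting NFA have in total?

9

By structural recursion:
Each of the 4 symbol leaves contributes a 2-state fragment.
  q·p — 3 states
  q·p|p|r — 9 states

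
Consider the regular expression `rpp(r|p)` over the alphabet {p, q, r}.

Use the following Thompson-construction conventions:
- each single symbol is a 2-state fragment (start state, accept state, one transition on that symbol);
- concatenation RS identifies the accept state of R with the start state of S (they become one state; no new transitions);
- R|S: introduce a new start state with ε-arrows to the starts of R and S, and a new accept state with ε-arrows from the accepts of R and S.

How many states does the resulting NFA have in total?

Per subexpression:
Each of the 5 symbol leaves contributes a 2-state fragment.
  r|p = 6 states
  rpp(r|p) = 9 states

9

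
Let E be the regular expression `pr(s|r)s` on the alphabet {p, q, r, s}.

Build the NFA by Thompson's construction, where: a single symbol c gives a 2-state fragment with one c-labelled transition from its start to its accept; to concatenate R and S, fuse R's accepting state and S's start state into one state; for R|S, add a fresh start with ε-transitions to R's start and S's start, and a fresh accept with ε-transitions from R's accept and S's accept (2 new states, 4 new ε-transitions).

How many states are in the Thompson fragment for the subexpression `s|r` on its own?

6

Fragment for `s|r`:
Each of the 2 symbol leaves contributes a 2-state fragment.
  s|r : 6 states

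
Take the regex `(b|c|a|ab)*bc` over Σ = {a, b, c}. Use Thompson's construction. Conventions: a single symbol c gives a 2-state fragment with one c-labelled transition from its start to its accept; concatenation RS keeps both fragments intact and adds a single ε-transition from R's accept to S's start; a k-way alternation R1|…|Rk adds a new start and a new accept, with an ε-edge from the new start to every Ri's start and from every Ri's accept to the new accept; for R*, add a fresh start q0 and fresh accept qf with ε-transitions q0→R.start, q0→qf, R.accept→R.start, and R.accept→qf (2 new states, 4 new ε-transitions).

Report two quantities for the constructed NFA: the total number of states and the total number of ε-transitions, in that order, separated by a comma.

18, 15

By structural recursion:
Each of the 7 symbol leaves contributes 2 states and 0 ε-transitions.
  ab : 4 states, 1 ε-transition
  b|c|a|ab : 12 states, 9 ε-transitions
  (b|c|a|ab)* : 14 states, 13 ε-transitions
  (b|c|a|ab)*bc : 18 states, 15 ε-transitions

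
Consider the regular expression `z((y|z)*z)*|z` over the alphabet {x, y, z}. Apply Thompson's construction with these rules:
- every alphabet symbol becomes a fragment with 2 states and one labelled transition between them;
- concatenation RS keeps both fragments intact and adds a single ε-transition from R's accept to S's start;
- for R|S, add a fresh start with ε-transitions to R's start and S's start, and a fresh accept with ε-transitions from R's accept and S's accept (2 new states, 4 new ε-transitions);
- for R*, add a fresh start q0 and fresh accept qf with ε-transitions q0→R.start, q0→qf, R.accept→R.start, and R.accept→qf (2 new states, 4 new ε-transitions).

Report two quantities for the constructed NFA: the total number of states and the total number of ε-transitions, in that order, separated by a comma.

18, 18

By structural recursion:
Each of the 5 symbol leaves contributes 2 states and 0 ε-transitions.
  y|z → 6 states, 4 ε-transitions
  (y|z)* → 8 states, 8 ε-transitions
  (y|z)*z → 10 states, 9 ε-transitions
  ((y|z)*z)* → 12 states, 13 ε-transitions
  z((y|z)*z)* → 14 states, 14 ε-transitions
  z((y|z)*z)*|z → 18 states, 18 ε-transitions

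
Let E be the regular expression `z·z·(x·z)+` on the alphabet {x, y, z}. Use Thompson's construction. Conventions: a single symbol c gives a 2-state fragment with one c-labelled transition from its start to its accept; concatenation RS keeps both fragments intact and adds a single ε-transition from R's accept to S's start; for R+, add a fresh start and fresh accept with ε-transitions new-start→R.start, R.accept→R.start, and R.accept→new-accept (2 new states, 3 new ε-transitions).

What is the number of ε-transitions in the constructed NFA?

Bottom-up over the parse tree:
Each of the 4 symbol leaves contributes 0 ε-transitions.
  x·z — 1 ε-transition
  (x·z)+ — 4 ε-transitions
  z·z·(x·z)+ — 6 ε-transitions

6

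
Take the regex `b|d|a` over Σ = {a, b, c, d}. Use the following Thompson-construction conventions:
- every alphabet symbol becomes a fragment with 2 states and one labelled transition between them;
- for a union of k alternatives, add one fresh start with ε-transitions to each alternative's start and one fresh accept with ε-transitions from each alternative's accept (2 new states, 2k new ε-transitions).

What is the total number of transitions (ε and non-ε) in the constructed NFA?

Building bottom-up:
Each of the 3 symbol leaves contributes 1 transition (1 symbol, 0 ε).
  b|d|a → 9 transitions (3 symbol, 6 ε)

9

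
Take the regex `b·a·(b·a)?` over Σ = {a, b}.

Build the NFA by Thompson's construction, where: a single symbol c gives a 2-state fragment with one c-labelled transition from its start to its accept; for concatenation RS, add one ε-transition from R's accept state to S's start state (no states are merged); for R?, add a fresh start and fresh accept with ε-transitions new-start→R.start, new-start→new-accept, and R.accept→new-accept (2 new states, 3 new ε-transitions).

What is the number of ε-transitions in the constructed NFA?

Per subexpression:
Each of the 4 symbol leaves contributes 0 ε-transitions.
  b·a — 1 ε-transition
  (b·a)? — 4 ε-transitions
  b·a·(b·a)? — 6 ε-transitions

6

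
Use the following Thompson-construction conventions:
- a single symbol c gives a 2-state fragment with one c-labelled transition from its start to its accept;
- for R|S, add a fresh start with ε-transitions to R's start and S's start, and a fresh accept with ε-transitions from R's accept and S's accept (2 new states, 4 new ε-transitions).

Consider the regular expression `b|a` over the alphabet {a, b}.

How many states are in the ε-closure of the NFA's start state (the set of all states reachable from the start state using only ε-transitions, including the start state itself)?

3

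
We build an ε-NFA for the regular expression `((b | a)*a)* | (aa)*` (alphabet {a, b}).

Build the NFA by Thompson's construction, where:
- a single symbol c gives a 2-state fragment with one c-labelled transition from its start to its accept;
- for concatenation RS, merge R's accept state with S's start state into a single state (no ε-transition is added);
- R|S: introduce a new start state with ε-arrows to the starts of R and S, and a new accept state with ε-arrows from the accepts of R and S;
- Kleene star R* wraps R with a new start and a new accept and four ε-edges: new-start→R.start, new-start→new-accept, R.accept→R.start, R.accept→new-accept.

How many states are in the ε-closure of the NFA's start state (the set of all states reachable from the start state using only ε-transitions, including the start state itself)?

Let C(F) = |ε-closure(F.start)| within fragment F, and note whether F accepts ε. Symbol fragments have C = 1 and do not accept ε. Then:
  b | a — C = 1 + 1 + 1 = 3 (the new accept is not ε-reachable since no branch accepts ε)
  (b | a)* — the star's fresh start ε-reaches both the body's start and the fresh accept: C = 2 + 3 = 5
  (b | a)*a — C = 5 + (1−1) = 5 (closure spills across the concat boundary because the left factor accepts ε)
  ((b | a)*a)* — C = 1 (new start) + 5 (body) + 1 (new accept) = 7
  aa — same as the first factor's closure: C = 1
  (aa)* — the star's fresh start ε-reaches both the body's start and the fresh accept: C = 2 + 1 = 3
  ((b | a)*a)* | (aa)* — C = 1 (new start) + (7 + 3) + 1 (new accept, since some branch ε-reaches its own accept) = 12

12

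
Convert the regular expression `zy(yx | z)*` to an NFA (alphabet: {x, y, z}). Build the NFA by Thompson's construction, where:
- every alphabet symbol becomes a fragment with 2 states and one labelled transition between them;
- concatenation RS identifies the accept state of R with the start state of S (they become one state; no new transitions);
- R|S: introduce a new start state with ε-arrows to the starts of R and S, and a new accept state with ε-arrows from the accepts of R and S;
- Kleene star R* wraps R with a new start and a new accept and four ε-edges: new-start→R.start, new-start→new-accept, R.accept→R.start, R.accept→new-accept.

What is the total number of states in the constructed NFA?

Per subexpression:
Each of the 5 symbol leaves contributes a 2-state fragment.
  yx = 3 states
  yx | z = 7 states
  (yx | z)* = 9 states
  zy(yx | z)* = 11 states

11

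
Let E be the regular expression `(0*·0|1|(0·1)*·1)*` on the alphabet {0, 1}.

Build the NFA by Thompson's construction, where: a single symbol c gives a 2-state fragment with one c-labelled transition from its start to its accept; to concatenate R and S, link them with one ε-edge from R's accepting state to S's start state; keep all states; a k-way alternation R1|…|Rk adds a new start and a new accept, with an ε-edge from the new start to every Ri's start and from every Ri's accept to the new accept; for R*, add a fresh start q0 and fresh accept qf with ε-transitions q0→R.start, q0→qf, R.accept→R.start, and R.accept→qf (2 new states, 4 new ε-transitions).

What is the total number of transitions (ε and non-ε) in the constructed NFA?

27

By structural recursion:
Each of the 6 symbol leaves contributes 1 transition (1 symbol, 0 ε).
  0* → 5 transitions (1 symbol, 4 ε)
  0*·0 → 7 transitions (2 symbol, 5 ε)
  0·1 → 3 transitions (2 symbol, 1 ε)
  (0·1)* → 7 transitions (2 symbol, 5 ε)
  (0·1)*·1 → 9 transitions (3 symbol, 6 ε)
  0*·0|1|(0·1)*·1 → 23 transitions (6 symbol, 17 ε)
  (0*·0|1|(0·1)*·1)* → 27 transitions (6 symbol, 21 ε)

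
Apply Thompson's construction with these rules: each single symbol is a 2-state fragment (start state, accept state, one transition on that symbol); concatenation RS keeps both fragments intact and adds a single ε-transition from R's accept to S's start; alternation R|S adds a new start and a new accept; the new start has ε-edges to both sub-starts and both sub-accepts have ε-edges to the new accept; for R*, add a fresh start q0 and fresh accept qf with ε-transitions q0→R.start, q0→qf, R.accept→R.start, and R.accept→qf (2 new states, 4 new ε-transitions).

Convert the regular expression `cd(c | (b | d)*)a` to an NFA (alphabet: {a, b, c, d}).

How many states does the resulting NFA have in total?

18

Building bottom-up:
Each of the 6 symbol leaves contributes a 2-state fragment.
  b | d → 6 states
  (b | d)* → 8 states
  c | (b | d)* → 12 states
  cd(c | (b | d)*)a → 18 states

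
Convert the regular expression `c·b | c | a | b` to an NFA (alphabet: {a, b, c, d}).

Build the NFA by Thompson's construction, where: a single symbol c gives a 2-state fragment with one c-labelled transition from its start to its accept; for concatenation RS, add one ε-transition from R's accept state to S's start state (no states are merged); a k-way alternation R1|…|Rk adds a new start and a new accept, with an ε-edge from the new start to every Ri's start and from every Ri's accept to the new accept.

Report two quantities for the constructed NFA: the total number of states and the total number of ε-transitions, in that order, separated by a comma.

12, 9

Bottom-up over the parse tree:
Each of the 5 symbol leaves contributes 2 states and 0 ε-transitions.
  c·b → 4 states, 1 ε-transition
  c·b | c | a | b → 12 states, 9 ε-transitions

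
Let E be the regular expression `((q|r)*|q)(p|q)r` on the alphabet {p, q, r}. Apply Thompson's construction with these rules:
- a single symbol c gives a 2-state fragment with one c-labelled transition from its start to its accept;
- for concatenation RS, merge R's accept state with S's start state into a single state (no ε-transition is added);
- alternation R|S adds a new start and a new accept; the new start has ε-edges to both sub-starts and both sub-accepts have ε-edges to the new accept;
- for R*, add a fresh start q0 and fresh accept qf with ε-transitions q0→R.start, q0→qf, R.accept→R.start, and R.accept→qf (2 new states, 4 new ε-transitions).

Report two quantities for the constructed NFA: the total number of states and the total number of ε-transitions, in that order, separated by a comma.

18, 16

Bottom-up over the parse tree:
Each of the 6 symbol leaves contributes 2 states and 0 ε-transitions.
  q|r : 6 states, 4 ε-transitions
  (q|r)* : 8 states, 8 ε-transitions
  (q|r)*|q : 12 states, 12 ε-transitions
  p|q : 6 states, 4 ε-transitions
  ((q|r)*|q)(p|q)r : 18 states, 16 ε-transitions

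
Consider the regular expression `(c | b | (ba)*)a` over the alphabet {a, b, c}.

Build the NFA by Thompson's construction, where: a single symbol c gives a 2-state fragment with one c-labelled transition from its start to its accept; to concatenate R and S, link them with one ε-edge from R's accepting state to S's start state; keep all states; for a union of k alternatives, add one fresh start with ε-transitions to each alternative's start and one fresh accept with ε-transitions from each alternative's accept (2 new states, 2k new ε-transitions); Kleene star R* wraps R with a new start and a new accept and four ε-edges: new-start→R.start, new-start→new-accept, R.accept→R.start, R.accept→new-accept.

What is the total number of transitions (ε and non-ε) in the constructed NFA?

17

Building bottom-up:
Each of the 5 symbol leaves contributes 1 transition (1 symbol, 0 ε).
  ba : 3 transitions (2 symbol, 1 ε)
  (ba)* : 7 transitions (2 symbol, 5 ε)
  c | b | (ba)* : 15 transitions (4 symbol, 11 ε)
  (c | b | (ba)*)a : 17 transitions (5 symbol, 12 ε)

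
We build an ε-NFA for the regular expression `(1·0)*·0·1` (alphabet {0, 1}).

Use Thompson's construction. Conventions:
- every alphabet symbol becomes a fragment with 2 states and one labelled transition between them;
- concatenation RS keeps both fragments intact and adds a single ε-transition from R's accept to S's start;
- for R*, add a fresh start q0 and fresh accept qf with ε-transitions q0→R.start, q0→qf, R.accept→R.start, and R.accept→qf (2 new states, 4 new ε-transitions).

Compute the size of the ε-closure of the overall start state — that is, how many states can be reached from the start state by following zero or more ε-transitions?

Work bottom-up. For each fragment F, track |ε-closure(F.start)| and whether F's accept lies in that closure (i.e. whether F accepts ε). A single-symbol fragment has closure size 1 and does not accept ε.
  1·0 — same as the first factor's closure: |closure| = 1
  (1·0)* — |closure| = 1 (new start) + 1 (body) + 1 (new accept) = 3
  (1·0)*·0·1 — |closure| = 3 + 1 = 4 (closure spills across the concat boundary because the left factor accepts ε)

4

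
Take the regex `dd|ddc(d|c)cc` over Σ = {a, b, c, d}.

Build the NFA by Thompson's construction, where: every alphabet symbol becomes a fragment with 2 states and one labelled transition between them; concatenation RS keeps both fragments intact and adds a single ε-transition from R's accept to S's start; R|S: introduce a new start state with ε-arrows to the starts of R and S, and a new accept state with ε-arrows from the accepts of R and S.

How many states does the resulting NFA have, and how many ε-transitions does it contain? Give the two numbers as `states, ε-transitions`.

Bottom-up over the parse tree:
Each of the 9 symbol leaves contributes 2 states and 0 ε-transitions.
  dd = 4 states, 1 ε-transition
  d|c = 6 states, 4 ε-transitions
  ddc(d|c)cc = 16 states, 9 ε-transitions
  dd|ddc(d|c)cc = 22 states, 14 ε-transitions

22, 14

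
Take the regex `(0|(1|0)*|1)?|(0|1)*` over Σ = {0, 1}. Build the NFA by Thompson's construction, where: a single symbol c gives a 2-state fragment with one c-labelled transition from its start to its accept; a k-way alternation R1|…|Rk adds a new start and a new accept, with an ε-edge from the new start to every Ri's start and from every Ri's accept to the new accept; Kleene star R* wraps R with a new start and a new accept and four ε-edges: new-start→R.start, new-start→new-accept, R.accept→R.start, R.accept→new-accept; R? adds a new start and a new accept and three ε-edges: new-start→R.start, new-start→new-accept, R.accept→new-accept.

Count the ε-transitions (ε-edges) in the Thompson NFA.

Recursing over subexpressions:
Each of the 6 symbol leaves contributes 0 ε-transitions.
  1|0 : 4 ε-transitions
  (1|0)* : 8 ε-transitions
  0|(1|0)*|1 : 14 ε-transitions
  (0|(1|0)*|1)? : 17 ε-transitions
  0|1 : 4 ε-transitions
  (0|1)* : 8 ε-transitions
  (0|(1|0)*|1)?|(0|1)* : 29 ε-transitions

29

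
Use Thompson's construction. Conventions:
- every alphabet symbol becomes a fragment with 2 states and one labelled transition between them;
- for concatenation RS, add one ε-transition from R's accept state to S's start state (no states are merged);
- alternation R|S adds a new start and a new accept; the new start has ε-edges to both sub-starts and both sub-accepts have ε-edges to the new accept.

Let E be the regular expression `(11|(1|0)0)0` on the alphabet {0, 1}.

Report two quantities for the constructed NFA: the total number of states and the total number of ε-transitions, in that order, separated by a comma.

Recursing over subexpressions:
Each of the 6 symbol leaves contributes 2 states and 0 ε-transitions.
  11 → 4 states, 1 ε-transition
  1|0 → 6 states, 4 ε-transitions
  (1|0)0 → 8 states, 5 ε-transitions
  11|(1|0)0 → 14 states, 10 ε-transitions
  (11|(1|0)0)0 → 16 states, 11 ε-transitions

16, 11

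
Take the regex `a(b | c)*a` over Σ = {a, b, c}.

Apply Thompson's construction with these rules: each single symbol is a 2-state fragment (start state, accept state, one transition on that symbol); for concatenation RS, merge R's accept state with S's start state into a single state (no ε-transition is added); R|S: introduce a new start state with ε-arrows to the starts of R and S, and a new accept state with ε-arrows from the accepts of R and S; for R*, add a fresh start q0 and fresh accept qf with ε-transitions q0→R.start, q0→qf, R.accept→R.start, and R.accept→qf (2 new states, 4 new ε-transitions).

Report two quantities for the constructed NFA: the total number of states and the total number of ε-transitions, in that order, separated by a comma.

Bottom-up over the parse tree:
Each of the 4 symbol leaves contributes 2 states and 0 ε-transitions.
  b | c → 6 states, 4 ε-transitions
  (b | c)* → 8 states, 8 ε-transitions
  a(b | c)*a → 10 states, 8 ε-transitions

10, 8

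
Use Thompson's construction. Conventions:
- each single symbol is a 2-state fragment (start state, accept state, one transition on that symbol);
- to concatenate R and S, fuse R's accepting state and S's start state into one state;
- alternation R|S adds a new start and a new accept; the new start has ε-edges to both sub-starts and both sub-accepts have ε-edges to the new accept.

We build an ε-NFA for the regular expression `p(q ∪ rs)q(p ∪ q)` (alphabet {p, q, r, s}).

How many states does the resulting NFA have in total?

By structural recursion:
Each of the 7 symbol leaves contributes a 2-state fragment.
  rs = 3 states
  q ∪ rs = 7 states
  p ∪ q = 6 states
  p(q ∪ rs)q(p ∪ q) = 14 states

14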